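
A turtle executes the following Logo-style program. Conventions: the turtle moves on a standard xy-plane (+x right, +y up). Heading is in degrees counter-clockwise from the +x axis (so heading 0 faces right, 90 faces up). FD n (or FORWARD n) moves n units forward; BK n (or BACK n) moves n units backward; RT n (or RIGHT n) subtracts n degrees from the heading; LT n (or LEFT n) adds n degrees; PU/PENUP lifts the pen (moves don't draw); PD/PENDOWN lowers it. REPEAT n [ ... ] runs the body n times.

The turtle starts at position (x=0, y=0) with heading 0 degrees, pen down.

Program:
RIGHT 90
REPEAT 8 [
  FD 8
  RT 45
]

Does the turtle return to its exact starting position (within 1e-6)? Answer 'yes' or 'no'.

Answer: yes

Derivation:
Executing turtle program step by step:
Start: pos=(0,0), heading=0, pen down
RT 90: heading 0 -> 270
REPEAT 8 [
  -- iteration 1/8 --
  FD 8: (0,0) -> (0,-8) [heading=270, draw]
  RT 45: heading 270 -> 225
  -- iteration 2/8 --
  FD 8: (0,-8) -> (-5.657,-13.657) [heading=225, draw]
  RT 45: heading 225 -> 180
  -- iteration 3/8 --
  FD 8: (-5.657,-13.657) -> (-13.657,-13.657) [heading=180, draw]
  RT 45: heading 180 -> 135
  -- iteration 4/8 --
  FD 8: (-13.657,-13.657) -> (-19.314,-8) [heading=135, draw]
  RT 45: heading 135 -> 90
  -- iteration 5/8 --
  FD 8: (-19.314,-8) -> (-19.314,0) [heading=90, draw]
  RT 45: heading 90 -> 45
  -- iteration 6/8 --
  FD 8: (-19.314,0) -> (-13.657,5.657) [heading=45, draw]
  RT 45: heading 45 -> 0
  -- iteration 7/8 --
  FD 8: (-13.657,5.657) -> (-5.657,5.657) [heading=0, draw]
  RT 45: heading 0 -> 315
  -- iteration 8/8 --
  FD 8: (-5.657,5.657) -> (0,0) [heading=315, draw]
  RT 45: heading 315 -> 270
]
Final: pos=(0,0), heading=270, 8 segment(s) drawn

Start position: (0, 0)
Final position: (0, 0)
Distance = 0; < 1e-6 -> CLOSED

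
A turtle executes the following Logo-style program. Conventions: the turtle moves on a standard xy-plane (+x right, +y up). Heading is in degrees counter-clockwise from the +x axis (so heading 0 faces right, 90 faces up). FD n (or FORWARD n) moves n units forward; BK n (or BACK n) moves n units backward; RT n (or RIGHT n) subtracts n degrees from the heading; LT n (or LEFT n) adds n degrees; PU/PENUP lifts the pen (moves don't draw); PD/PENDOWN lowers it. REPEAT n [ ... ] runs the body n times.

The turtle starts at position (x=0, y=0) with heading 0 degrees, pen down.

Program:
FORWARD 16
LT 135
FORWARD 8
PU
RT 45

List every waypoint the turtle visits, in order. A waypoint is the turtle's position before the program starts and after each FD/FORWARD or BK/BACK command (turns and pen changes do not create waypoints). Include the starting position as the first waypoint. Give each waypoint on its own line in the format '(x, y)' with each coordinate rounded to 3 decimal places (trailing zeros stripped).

Executing turtle program step by step:
Start: pos=(0,0), heading=0, pen down
FD 16: (0,0) -> (16,0) [heading=0, draw]
LT 135: heading 0 -> 135
FD 8: (16,0) -> (10.343,5.657) [heading=135, draw]
PU: pen up
RT 45: heading 135 -> 90
Final: pos=(10.343,5.657), heading=90, 2 segment(s) drawn
Waypoints (3 total):
(0, 0)
(16, 0)
(10.343, 5.657)

Answer: (0, 0)
(16, 0)
(10.343, 5.657)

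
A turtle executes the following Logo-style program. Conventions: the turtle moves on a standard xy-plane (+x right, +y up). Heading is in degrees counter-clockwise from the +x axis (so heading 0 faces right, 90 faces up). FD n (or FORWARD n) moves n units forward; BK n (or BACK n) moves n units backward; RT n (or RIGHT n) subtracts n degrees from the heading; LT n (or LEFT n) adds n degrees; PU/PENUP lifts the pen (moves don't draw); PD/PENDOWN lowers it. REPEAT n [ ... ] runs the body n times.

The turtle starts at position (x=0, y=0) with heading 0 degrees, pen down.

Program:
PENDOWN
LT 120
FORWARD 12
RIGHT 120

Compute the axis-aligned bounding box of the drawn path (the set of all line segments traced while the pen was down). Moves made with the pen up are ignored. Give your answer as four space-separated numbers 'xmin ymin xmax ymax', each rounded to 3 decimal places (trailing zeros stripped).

Executing turtle program step by step:
Start: pos=(0,0), heading=0, pen down
PD: pen down
LT 120: heading 0 -> 120
FD 12: (0,0) -> (-6,10.392) [heading=120, draw]
RT 120: heading 120 -> 0
Final: pos=(-6,10.392), heading=0, 1 segment(s) drawn

Segment endpoints: x in {-6, 0}, y in {0, 10.392}
xmin=-6, ymin=0, xmax=0, ymax=10.392

Answer: -6 0 0 10.392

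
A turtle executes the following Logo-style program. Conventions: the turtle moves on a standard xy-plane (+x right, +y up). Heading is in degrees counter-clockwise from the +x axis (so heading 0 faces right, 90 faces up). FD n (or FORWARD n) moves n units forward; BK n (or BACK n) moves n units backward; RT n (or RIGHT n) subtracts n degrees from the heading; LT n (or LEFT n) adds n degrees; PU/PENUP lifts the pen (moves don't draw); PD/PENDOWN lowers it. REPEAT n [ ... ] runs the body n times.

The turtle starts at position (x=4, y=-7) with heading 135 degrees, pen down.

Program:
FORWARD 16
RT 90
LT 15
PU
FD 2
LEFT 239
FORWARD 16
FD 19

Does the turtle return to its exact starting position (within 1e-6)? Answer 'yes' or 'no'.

Executing turtle program step by step:
Start: pos=(4,-7), heading=135, pen down
FD 16: (4,-7) -> (-7.314,4.314) [heading=135, draw]
RT 90: heading 135 -> 45
LT 15: heading 45 -> 60
PU: pen up
FD 2: (-7.314,4.314) -> (-6.314,6.046) [heading=60, move]
LT 239: heading 60 -> 299
FD 16: (-6.314,6.046) -> (1.443,-7.948) [heading=299, move]
FD 19: (1.443,-7.948) -> (10.655,-24.566) [heading=299, move]
Final: pos=(10.655,-24.566), heading=299, 1 segment(s) drawn

Start position: (4, -7)
Final position: (10.655, -24.566)
Distance = 18.784; >= 1e-6 -> NOT closed

Answer: no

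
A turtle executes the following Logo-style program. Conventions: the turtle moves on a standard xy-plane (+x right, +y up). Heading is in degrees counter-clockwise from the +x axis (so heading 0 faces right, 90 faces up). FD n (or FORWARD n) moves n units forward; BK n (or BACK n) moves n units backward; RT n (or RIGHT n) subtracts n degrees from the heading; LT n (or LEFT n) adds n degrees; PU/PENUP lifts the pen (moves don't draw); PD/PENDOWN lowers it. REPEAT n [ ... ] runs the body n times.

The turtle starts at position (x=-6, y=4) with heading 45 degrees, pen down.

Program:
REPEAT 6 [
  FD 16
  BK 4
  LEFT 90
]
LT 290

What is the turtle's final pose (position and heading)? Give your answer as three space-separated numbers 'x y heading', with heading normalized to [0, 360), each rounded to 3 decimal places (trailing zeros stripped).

Executing turtle program step by step:
Start: pos=(-6,4), heading=45, pen down
REPEAT 6 [
  -- iteration 1/6 --
  FD 16: (-6,4) -> (5.314,15.314) [heading=45, draw]
  BK 4: (5.314,15.314) -> (2.485,12.485) [heading=45, draw]
  LT 90: heading 45 -> 135
  -- iteration 2/6 --
  FD 16: (2.485,12.485) -> (-8.828,23.799) [heading=135, draw]
  BK 4: (-8.828,23.799) -> (-6,20.971) [heading=135, draw]
  LT 90: heading 135 -> 225
  -- iteration 3/6 --
  FD 16: (-6,20.971) -> (-17.314,9.657) [heading=225, draw]
  BK 4: (-17.314,9.657) -> (-14.485,12.485) [heading=225, draw]
  LT 90: heading 225 -> 315
  -- iteration 4/6 --
  FD 16: (-14.485,12.485) -> (-3.172,1.172) [heading=315, draw]
  BK 4: (-3.172,1.172) -> (-6,4) [heading=315, draw]
  LT 90: heading 315 -> 45
  -- iteration 5/6 --
  FD 16: (-6,4) -> (5.314,15.314) [heading=45, draw]
  BK 4: (5.314,15.314) -> (2.485,12.485) [heading=45, draw]
  LT 90: heading 45 -> 135
  -- iteration 6/6 --
  FD 16: (2.485,12.485) -> (-8.828,23.799) [heading=135, draw]
  BK 4: (-8.828,23.799) -> (-6,20.971) [heading=135, draw]
  LT 90: heading 135 -> 225
]
LT 290: heading 225 -> 155
Final: pos=(-6,20.971), heading=155, 12 segment(s) drawn

Answer: -6 20.971 155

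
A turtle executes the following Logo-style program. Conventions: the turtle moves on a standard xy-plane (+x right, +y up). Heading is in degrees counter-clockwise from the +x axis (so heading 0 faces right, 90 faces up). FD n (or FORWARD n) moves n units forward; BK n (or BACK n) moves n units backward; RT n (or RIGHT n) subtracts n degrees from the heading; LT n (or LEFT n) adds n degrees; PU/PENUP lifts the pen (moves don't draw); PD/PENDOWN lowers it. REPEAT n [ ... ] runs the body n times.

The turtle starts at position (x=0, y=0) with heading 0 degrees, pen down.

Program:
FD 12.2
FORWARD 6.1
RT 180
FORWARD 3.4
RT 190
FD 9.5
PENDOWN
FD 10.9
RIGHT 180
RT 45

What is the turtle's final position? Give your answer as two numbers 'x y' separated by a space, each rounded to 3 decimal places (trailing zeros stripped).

Executing turtle program step by step:
Start: pos=(0,0), heading=0, pen down
FD 12.2: (0,0) -> (12.2,0) [heading=0, draw]
FD 6.1: (12.2,0) -> (18.3,0) [heading=0, draw]
RT 180: heading 0 -> 180
FD 3.4: (18.3,0) -> (14.9,0) [heading=180, draw]
RT 190: heading 180 -> 350
FD 9.5: (14.9,0) -> (24.256,-1.65) [heading=350, draw]
PD: pen down
FD 10.9: (24.256,-1.65) -> (34.99,-3.542) [heading=350, draw]
RT 180: heading 350 -> 170
RT 45: heading 170 -> 125
Final: pos=(34.99,-3.542), heading=125, 5 segment(s) drawn

Answer: 34.99 -3.542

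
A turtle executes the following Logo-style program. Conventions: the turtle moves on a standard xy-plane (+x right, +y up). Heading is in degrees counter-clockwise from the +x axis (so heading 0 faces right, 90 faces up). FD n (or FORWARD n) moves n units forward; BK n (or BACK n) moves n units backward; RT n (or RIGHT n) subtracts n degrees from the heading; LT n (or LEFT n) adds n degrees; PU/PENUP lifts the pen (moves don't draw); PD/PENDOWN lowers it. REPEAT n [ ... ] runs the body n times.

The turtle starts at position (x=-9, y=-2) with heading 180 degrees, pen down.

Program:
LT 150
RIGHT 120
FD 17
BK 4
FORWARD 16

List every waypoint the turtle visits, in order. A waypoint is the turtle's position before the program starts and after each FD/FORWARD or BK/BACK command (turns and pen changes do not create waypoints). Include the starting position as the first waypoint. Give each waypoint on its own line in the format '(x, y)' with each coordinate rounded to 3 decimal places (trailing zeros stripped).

Answer: (-9, -2)
(-23.722, -10.5)
(-20.258, -8.5)
(-34.115, -16.5)

Derivation:
Executing turtle program step by step:
Start: pos=(-9,-2), heading=180, pen down
LT 150: heading 180 -> 330
RT 120: heading 330 -> 210
FD 17: (-9,-2) -> (-23.722,-10.5) [heading=210, draw]
BK 4: (-23.722,-10.5) -> (-20.258,-8.5) [heading=210, draw]
FD 16: (-20.258,-8.5) -> (-34.115,-16.5) [heading=210, draw]
Final: pos=(-34.115,-16.5), heading=210, 3 segment(s) drawn
Waypoints (4 total):
(-9, -2)
(-23.722, -10.5)
(-20.258, -8.5)
(-34.115, -16.5)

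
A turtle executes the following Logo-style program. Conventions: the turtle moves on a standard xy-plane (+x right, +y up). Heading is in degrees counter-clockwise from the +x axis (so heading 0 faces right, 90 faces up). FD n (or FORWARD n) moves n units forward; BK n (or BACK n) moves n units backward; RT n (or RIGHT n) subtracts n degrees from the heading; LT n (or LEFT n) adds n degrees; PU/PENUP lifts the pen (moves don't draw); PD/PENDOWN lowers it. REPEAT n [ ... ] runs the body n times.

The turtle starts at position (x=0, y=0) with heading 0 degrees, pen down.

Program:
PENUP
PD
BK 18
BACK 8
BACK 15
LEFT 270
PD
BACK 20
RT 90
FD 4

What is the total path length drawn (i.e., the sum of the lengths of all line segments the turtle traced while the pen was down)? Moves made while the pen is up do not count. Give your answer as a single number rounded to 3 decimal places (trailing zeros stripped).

Answer: 65

Derivation:
Executing turtle program step by step:
Start: pos=(0,0), heading=0, pen down
PU: pen up
PD: pen down
BK 18: (0,0) -> (-18,0) [heading=0, draw]
BK 8: (-18,0) -> (-26,0) [heading=0, draw]
BK 15: (-26,0) -> (-41,0) [heading=0, draw]
LT 270: heading 0 -> 270
PD: pen down
BK 20: (-41,0) -> (-41,20) [heading=270, draw]
RT 90: heading 270 -> 180
FD 4: (-41,20) -> (-45,20) [heading=180, draw]
Final: pos=(-45,20), heading=180, 5 segment(s) drawn

Segment lengths:
  seg 1: (0,0) -> (-18,0), length = 18
  seg 2: (-18,0) -> (-26,0), length = 8
  seg 3: (-26,0) -> (-41,0), length = 15
  seg 4: (-41,0) -> (-41,20), length = 20
  seg 5: (-41,20) -> (-45,20), length = 4
Total = 65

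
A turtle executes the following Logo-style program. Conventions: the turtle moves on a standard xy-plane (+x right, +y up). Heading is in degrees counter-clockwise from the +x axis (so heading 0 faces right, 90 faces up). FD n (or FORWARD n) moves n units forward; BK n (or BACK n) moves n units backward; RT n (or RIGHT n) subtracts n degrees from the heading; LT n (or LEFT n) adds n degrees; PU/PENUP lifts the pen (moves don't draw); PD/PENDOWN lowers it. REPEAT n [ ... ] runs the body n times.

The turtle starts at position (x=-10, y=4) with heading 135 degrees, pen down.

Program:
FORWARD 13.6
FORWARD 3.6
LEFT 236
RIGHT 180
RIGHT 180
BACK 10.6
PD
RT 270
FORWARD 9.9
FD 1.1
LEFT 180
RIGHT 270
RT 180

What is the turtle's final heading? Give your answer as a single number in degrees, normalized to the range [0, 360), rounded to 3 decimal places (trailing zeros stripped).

Answer: 191

Derivation:
Executing turtle program step by step:
Start: pos=(-10,4), heading=135, pen down
FD 13.6: (-10,4) -> (-19.617,13.617) [heading=135, draw]
FD 3.6: (-19.617,13.617) -> (-22.162,16.162) [heading=135, draw]
LT 236: heading 135 -> 11
RT 180: heading 11 -> 191
RT 180: heading 191 -> 11
BK 10.6: (-22.162,16.162) -> (-32.567,14.14) [heading=11, draw]
PD: pen down
RT 270: heading 11 -> 101
FD 9.9: (-32.567,14.14) -> (-34.456,23.858) [heading=101, draw]
FD 1.1: (-34.456,23.858) -> (-34.666,24.938) [heading=101, draw]
LT 180: heading 101 -> 281
RT 270: heading 281 -> 11
RT 180: heading 11 -> 191
Final: pos=(-34.666,24.938), heading=191, 5 segment(s) drawn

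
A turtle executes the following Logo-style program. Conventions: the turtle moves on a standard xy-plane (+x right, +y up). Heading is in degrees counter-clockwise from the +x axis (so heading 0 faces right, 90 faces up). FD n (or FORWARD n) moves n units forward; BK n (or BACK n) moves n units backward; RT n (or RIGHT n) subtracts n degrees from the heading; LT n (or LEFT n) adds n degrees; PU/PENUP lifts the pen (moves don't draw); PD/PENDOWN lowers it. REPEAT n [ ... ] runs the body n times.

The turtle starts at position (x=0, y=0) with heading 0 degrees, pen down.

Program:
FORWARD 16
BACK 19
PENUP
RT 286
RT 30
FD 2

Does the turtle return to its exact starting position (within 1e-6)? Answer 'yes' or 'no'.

Executing turtle program step by step:
Start: pos=(0,0), heading=0, pen down
FD 16: (0,0) -> (16,0) [heading=0, draw]
BK 19: (16,0) -> (-3,0) [heading=0, draw]
PU: pen up
RT 286: heading 0 -> 74
RT 30: heading 74 -> 44
FD 2: (-3,0) -> (-1.561,1.389) [heading=44, move]
Final: pos=(-1.561,1.389), heading=44, 2 segment(s) drawn

Start position: (0, 0)
Final position: (-1.561, 1.389)
Distance = 2.09; >= 1e-6 -> NOT closed

Answer: no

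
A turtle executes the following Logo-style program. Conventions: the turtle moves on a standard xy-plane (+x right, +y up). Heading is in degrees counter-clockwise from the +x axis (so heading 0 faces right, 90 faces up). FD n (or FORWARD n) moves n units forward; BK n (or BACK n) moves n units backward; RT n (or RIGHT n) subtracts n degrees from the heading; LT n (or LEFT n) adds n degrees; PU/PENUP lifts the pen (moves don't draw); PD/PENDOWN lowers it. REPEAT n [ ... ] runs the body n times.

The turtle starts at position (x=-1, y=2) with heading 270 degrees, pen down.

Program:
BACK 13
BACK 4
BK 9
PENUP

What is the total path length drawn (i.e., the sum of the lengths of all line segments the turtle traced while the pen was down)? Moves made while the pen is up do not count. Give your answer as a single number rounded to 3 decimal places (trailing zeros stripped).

Answer: 26

Derivation:
Executing turtle program step by step:
Start: pos=(-1,2), heading=270, pen down
BK 13: (-1,2) -> (-1,15) [heading=270, draw]
BK 4: (-1,15) -> (-1,19) [heading=270, draw]
BK 9: (-1,19) -> (-1,28) [heading=270, draw]
PU: pen up
Final: pos=(-1,28), heading=270, 3 segment(s) drawn

Segment lengths:
  seg 1: (-1,2) -> (-1,15), length = 13
  seg 2: (-1,15) -> (-1,19), length = 4
  seg 3: (-1,19) -> (-1,28), length = 9
Total = 26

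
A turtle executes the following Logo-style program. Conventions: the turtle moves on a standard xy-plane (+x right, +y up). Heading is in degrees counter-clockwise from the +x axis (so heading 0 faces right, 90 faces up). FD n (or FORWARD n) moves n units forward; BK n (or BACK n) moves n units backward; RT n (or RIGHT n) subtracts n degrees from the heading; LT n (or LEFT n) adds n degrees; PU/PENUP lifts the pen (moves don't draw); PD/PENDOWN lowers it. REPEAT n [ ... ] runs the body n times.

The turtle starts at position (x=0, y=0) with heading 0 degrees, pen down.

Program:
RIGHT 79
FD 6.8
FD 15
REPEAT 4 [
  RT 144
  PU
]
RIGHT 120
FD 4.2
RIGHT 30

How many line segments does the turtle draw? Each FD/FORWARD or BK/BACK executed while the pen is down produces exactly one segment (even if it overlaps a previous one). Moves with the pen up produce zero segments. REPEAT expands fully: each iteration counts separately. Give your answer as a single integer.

Executing turtle program step by step:
Start: pos=(0,0), heading=0, pen down
RT 79: heading 0 -> 281
FD 6.8: (0,0) -> (1.298,-6.675) [heading=281, draw]
FD 15: (1.298,-6.675) -> (4.16,-21.399) [heading=281, draw]
REPEAT 4 [
  -- iteration 1/4 --
  RT 144: heading 281 -> 137
  PU: pen up
  -- iteration 2/4 --
  RT 144: heading 137 -> 353
  PU: pen up
  -- iteration 3/4 --
  RT 144: heading 353 -> 209
  PU: pen up
  -- iteration 4/4 --
  RT 144: heading 209 -> 65
  PU: pen up
]
RT 120: heading 65 -> 305
FD 4.2: (4.16,-21.399) -> (6.569,-24.84) [heading=305, move]
RT 30: heading 305 -> 275
Final: pos=(6.569,-24.84), heading=275, 2 segment(s) drawn
Segments drawn: 2

Answer: 2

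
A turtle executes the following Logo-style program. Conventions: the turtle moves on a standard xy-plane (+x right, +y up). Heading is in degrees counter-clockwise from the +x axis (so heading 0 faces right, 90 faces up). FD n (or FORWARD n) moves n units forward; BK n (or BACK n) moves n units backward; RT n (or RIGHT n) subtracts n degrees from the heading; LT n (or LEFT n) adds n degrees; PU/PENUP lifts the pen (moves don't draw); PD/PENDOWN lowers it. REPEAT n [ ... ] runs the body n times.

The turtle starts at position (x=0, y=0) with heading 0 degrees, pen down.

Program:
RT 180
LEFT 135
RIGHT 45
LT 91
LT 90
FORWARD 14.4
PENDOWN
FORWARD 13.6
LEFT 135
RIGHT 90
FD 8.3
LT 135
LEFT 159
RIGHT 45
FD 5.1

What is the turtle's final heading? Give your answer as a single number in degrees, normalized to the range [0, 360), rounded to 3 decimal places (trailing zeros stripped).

Executing turtle program step by step:
Start: pos=(0,0), heading=0, pen down
RT 180: heading 0 -> 180
LT 135: heading 180 -> 315
RT 45: heading 315 -> 270
LT 91: heading 270 -> 1
LT 90: heading 1 -> 91
FD 14.4: (0,0) -> (-0.251,14.398) [heading=91, draw]
PD: pen down
FD 13.6: (-0.251,14.398) -> (-0.489,27.996) [heading=91, draw]
LT 135: heading 91 -> 226
RT 90: heading 226 -> 136
FD 8.3: (-0.489,27.996) -> (-6.459,33.761) [heading=136, draw]
LT 135: heading 136 -> 271
LT 159: heading 271 -> 70
RT 45: heading 70 -> 25
FD 5.1: (-6.459,33.761) -> (-1.837,35.917) [heading=25, draw]
Final: pos=(-1.837,35.917), heading=25, 4 segment(s) drawn

Answer: 25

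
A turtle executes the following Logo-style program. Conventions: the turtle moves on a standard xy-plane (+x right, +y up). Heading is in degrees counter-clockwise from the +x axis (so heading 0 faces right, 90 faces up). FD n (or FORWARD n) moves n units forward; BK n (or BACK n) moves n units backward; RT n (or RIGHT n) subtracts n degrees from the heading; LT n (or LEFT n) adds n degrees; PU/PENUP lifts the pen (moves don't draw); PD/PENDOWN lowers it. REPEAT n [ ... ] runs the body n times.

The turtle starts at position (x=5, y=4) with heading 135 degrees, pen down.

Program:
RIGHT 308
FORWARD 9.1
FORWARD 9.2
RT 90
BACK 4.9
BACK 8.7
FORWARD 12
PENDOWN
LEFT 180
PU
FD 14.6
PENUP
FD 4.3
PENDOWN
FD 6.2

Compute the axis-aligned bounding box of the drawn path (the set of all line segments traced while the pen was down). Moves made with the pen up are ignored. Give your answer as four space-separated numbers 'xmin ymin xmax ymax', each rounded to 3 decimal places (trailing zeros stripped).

Executing turtle program step by step:
Start: pos=(5,4), heading=135, pen down
RT 308: heading 135 -> 187
FD 9.1: (5,4) -> (-4.032,2.891) [heading=187, draw]
FD 9.2: (-4.032,2.891) -> (-13.164,1.77) [heading=187, draw]
RT 90: heading 187 -> 97
BK 4.9: (-13.164,1.77) -> (-12.566,-3.094) [heading=97, draw]
BK 8.7: (-12.566,-3.094) -> (-11.506,-11.729) [heading=97, draw]
FD 12: (-11.506,-11.729) -> (-12.969,0.182) [heading=97, draw]
PD: pen down
LT 180: heading 97 -> 277
PU: pen up
FD 14.6: (-12.969,0.182) -> (-11.189,-14.309) [heading=277, move]
PU: pen up
FD 4.3: (-11.189,-14.309) -> (-10.665,-18.577) [heading=277, move]
PD: pen down
FD 6.2: (-10.665,-18.577) -> (-9.91,-24.731) [heading=277, draw]
Final: pos=(-9.91,-24.731), heading=277, 6 segment(s) drawn

Segment endpoints: x in {-13.164, -12.969, -12.566, -11.506, -10.665, -9.91, -4.032, 5}, y in {-24.731, -18.577, -11.729, -3.094, 0.182, 1.77, 2.891, 4}
xmin=-13.164, ymin=-24.731, xmax=5, ymax=4

Answer: -13.164 -24.731 5 4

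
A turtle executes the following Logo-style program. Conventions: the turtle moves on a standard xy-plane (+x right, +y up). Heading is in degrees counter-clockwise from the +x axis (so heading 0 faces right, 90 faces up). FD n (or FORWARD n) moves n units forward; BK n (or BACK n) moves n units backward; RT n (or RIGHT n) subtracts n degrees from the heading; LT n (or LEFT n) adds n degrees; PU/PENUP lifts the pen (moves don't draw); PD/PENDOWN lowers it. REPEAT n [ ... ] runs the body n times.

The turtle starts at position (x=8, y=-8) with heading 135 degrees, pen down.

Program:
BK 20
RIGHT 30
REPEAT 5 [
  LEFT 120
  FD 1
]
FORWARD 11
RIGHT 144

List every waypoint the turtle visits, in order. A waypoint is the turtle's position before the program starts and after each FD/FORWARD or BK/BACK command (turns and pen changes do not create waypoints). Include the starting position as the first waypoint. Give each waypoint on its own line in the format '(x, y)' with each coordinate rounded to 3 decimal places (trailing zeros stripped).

Executing turtle program step by step:
Start: pos=(8,-8), heading=135, pen down
BK 20: (8,-8) -> (22.142,-22.142) [heading=135, draw]
RT 30: heading 135 -> 105
REPEAT 5 [
  -- iteration 1/5 --
  LT 120: heading 105 -> 225
  FD 1: (22.142,-22.142) -> (21.435,-22.849) [heading=225, draw]
  -- iteration 2/5 --
  LT 120: heading 225 -> 345
  FD 1: (21.435,-22.849) -> (22.401,-23.108) [heading=345, draw]
  -- iteration 3/5 --
  LT 120: heading 345 -> 105
  FD 1: (22.401,-23.108) -> (22.142,-22.142) [heading=105, draw]
  -- iteration 4/5 --
  LT 120: heading 105 -> 225
  FD 1: (22.142,-22.142) -> (21.435,-22.849) [heading=225, draw]
  -- iteration 5/5 --
  LT 120: heading 225 -> 345
  FD 1: (21.435,-22.849) -> (22.401,-23.108) [heading=345, draw]
]
FD 11: (22.401,-23.108) -> (33.026,-25.955) [heading=345, draw]
RT 144: heading 345 -> 201
Final: pos=(33.026,-25.955), heading=201, 7 segment(s) drawn
Waypoints (8 total):
(8, -8)
(22.142, -22.142)
(21.435, -22.849)
(22.401, -23.108)
(22.142, -22.142)
(21.435, -22.849)
(22.401, -23.108)
(33.026, -25.955)

Answer: (8, -8)
(22.142, -22.142)
(21.435, -22.849)
(22.401, -23.108)
(22.142, -22.142)
(21.435, -22.849)
(22.401, -23.108)
(33.026, -25.955)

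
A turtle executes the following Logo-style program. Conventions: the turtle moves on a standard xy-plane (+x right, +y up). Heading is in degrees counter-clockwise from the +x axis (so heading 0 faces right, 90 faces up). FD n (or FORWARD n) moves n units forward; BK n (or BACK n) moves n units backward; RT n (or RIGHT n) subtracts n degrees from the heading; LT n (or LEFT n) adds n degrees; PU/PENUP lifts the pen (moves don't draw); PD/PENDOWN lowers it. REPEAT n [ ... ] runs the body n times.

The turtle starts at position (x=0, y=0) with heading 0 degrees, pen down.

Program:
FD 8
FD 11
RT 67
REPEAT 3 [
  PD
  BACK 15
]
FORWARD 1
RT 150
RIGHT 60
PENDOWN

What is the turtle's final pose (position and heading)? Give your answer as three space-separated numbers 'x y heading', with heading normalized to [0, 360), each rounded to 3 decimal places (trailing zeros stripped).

Executing turtle program step by step:
Start: pos=(0,0), heading=0, pen down
FD 8: (0,0) -> (8,0) [heading=0, draw]
FD 11: (8,0) -> (19,0) [heading=0, draw]
RT 67: heading 0 -> 293
REPEAT 3 [
  -- iteration 1/3 --
  PD: pen down
  BK 15: (19,0) -> (13.139,13.808) [heading=293, draw]
  -- iteration 2/3 --
  PD: pen down
  BK 15: (13.139,13.808) -> (7.278,27.615) [heading=293, draw]
  -- iteration 3/3 --
  PD: pen down
  BK 15: (7.278,27.615) -> (1.417,41.423) [heading=293, draw]
]
FD 1: (1.417,41.423) -> (1.808,40.502) [heading=293, draw]
RT 150: heading 293 -> 143
RT 60: heading 143 -> 83
PD: pen down
Final: pos=(1.808,40.502), heading=83, 6 segment(s) drawn

Answer: 1.808 40.502 83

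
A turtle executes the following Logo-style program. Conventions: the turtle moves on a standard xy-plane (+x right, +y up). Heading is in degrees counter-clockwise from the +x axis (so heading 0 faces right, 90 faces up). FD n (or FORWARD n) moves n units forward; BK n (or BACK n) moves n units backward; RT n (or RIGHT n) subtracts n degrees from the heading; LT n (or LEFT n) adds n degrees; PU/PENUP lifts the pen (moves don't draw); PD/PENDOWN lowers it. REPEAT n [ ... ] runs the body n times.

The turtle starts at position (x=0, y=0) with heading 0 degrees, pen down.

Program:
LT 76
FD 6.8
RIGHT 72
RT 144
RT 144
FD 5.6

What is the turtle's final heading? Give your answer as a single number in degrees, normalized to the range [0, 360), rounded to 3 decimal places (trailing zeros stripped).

Answer: 76

Derivation:
Executing turtle program step by step:
Start: pos=(0,0), heading=0, pen down
LT 76: heading 0 -> 76
FD 6.8: (0,0) -> (1.645,6.598) [heading=76, draw]
RT 72: heading 76 -> 4
RT 144: heading 4 -> 220
RT 144: heading 220 -> 76
FD 5.6: (1.645,6.598) -> (3,12.032) [heading=76, draw]
Final: pos=(3,12.032), heading=76, 2 segment(s) drawn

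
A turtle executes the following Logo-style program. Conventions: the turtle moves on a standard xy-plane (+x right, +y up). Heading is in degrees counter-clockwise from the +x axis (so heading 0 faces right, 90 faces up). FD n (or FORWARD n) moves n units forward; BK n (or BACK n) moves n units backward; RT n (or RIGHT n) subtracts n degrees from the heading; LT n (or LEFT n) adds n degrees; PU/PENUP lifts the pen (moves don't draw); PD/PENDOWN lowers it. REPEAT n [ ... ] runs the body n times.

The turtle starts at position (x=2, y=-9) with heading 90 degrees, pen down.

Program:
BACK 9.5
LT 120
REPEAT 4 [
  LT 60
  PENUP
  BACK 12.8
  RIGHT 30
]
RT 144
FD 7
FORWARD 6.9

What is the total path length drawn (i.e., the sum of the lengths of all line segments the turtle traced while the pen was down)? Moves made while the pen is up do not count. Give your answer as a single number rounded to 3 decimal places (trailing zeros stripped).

Answer: 9.5

Derivation:
Executing turtle program step by step:
Start: pos=(2,-9), heading=90, pen down
BK 9.5: (2,-9) -> (2,-18.5) [heading=90, draw]
LT 120: heading 90 -> 210
REPEAT 4 [
  -- iteration 1/4 --
  LT 60: heading 210 -> 270
  PU: pen up
  BK 12.8: (2,-18.5) -> (2,-5.7) [heading=270, move]
  RT 30: heading 270 -> 240
  -- iteration 2/4 --
  LT 60: heading 240 -> 300
  PU: pen up
  BK 12.8: (2,-5.7) -> (-4.4,5.385) [heading=300, move]
  RT 30: heading 300 -> 270
  -- iteration 3/4 --
  LT 60: heading 270 -> 330
  PU: pen up
  BK 12.8: (-4.4,5.385) -> (-15.485,11.785) [heading=330, move]
  RT 30: heading 330 -> 300
  -- iteration 4/4 --
  LT 60: heading 300 -> 0
  PU: pen up
  BK 12.8: (-15.485,11.785) -> (-28.285,11.785) [heading=0, move]
  RT 30: heading 0 -> 330
]
RT 144: heading 330 -> 186
FD 7: (-28.285,11.785) -> (-35.247,11.053) [heading=186, move]
FD 6.9: (-35.247,11.053) -> (-42.109,10.332) [heading=186, move]
Final: pos=(-42.109,10.332), heading=186, 1 segment(s) drawn

Segment lengths:
  seg 1: (2,-9) -> (2,-18.5), length = 9.5
Total = 9.5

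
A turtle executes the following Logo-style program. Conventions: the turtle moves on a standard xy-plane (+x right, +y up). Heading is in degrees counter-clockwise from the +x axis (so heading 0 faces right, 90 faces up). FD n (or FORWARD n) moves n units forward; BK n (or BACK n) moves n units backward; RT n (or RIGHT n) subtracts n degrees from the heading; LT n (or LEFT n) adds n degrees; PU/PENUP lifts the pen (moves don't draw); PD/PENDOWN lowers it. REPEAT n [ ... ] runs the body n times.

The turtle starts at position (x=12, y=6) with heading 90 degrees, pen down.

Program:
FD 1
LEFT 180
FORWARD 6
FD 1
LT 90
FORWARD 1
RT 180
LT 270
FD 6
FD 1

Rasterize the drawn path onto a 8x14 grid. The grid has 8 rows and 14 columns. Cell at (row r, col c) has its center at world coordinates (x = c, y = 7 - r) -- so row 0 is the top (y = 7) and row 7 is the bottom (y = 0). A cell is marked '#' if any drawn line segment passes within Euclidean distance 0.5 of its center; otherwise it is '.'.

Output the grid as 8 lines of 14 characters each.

Segment 0: (12,6) -> (12,7)
Segment 1: (12,7) -> (12,1)
Segment 2: (12,1) -> (12,0)
Segment 3: (12,0) -> (13,-0)
Segment 4: (13,-0) -> (13,6)
Segment 5: (13,6) -> (13,7)

Answer: ............##
............##
............##
............##
............##
............##
............##
............##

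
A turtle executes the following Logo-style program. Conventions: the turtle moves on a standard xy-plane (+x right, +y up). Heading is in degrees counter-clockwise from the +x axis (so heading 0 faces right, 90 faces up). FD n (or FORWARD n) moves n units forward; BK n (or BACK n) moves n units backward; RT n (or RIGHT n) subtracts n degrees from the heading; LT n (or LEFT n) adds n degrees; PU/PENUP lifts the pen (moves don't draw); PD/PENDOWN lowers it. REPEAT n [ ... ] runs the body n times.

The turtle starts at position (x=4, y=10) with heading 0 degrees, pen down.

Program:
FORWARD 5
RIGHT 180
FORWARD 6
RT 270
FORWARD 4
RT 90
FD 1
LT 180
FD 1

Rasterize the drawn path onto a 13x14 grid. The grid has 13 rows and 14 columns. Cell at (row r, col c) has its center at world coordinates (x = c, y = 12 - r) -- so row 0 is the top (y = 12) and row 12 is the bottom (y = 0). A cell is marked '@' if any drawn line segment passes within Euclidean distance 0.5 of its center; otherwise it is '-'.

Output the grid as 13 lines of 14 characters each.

Segment 0: (4,10) -> (9,10)
Segment 1: (9,10) -> (3,10)
Segment 2: (3,10) -> (3,6)
Segment 3: (3,6) -> (2,6)
Segment 4: (2,6) -> (3,6)

Answer: --------------
--------------
---@@@@@@@----
---@----------
---@----------
---@----------
--@@----------
--------------
--------------
--------------
--------------
--------------
--------------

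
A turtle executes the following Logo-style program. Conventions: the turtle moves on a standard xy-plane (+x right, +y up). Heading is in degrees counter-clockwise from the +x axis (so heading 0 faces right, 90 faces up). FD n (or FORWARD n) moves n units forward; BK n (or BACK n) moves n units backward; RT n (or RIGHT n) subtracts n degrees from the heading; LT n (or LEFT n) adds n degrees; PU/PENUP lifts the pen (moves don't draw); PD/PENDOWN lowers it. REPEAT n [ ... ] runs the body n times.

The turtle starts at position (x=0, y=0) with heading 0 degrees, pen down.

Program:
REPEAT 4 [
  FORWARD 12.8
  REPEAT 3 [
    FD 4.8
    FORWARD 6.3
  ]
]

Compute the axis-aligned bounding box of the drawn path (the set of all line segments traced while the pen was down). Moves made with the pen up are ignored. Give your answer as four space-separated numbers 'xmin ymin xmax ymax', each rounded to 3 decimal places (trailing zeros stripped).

Answer: 0 0 184.4 0

Derivation:
Executing turtle program step by step:
Start: pos=(0,0), heading=0, pen down
REPEAT 4 [
  -- iteration 1/4 --
  FD 12.8: (0,0) -> (12.8,0) [heading=0, draw]
  REPEAT 3 [
    -- iteration 1/3 --
    FD 4.8: (12.8,0) -> (17.6,0) [heading=0, draw]
    FD 6.3: (17.6,0) -> (23.9,0) [heading=0, draw]
    -- iteration 2/3 --
    FD 4.8: (23.9,0) -> (28.7,0) [heading=0, draw]
    FD 6.3: (28.7,0) -> (35,0) [heading=0, draw]
    -- iteration 3/3 --
    FD 4.8: (35,0) -> (39.8,0) [heading=0, draw]
    FD 6.3: (39.8,0) -> (46.1,0) [heading=0, draw]
  ]
  -- iteration 2/4 --
  FD 12.8: (46.1,0) -> (58.9,0) [heading=0, draw]
  REPEAT 3 [
    -- iteration 1/3 --
    FD 4.8: (58.9,0) -> (63.7,0) [heading=0, draw]
    FD 6.3: (63.7,0) -> (70,0) [heading=0, draw]
    -- iteration 2/3 --
    FD 4.8: (70,0) -> (74.8,0) [heading=0, draw]
    FD 6.3: (74.8,0) -> (81.1,0) [heading=0, draw]
    -- iteration 3/3 --
    FD 4.8: (81.1,0) -> (85.9,0) [heading=0, draw]
    FD 6.3: (85.9,0) -> (92.2,0) [heading=0, draw]
  ]
  -- iteration 3/4 --
  FD 12.8: (92.2,0) -> (105,0) [heading=0, draw]
  REPEAT 3 [
    -- iteration 1/3 --
    FD 4.8: (105,0) -> (109.8,0) [heading=0, draw]
    FD 6.3: (109.8,0) -> (116.1,0) [heading=0, draw]
    -- iteration 2/3 --
    FD 4.8: (116.1,0) -> (120.9,0) [heading=0, draw]
    FD 6.3: (120.9,0) -> (127.2,0) [heading=0, draw]
    -- iteration 3/3 --
    FD 4.8: (127.2,0) -> (132,0) [heading=0, draw]
    FD 6.3: (132,0) -> (138.3,0) [heading=0, draw]
  ]
  -- iteration 4/4 --
  FD 12.8: (138.3,0) -> (151.1,0) [heading=0, draw]
  REPEAT 3 [
    -- iteration 1/3 --
    FD 4.8: (151.1,0) -> (155.9,0) [heading=0, draw]
    FD 6.3: (155.9,0) -> (162.2,0) [heading=0, draw]
    -- iteration 2/3 --
    FD 4.8: (162.2,0) -> (167,0) [heading=0, draw]
    FD 6.3: (167,0) -> (173.3,0) [heading=0, draw]
    -- iteration 3/3 --
    FD 4.8: (173.3,0) -> (178.1,0) [heading=0, draw]
    FD 6.3: (178.1,0) -> (184.4,0) [heading=0, draw]
  ]
]
Final: pos=(184.4,0), heading=0, 28 segment(s) drawn

Segment endpoints: x in {0, 12.8, 17.6, 23.9, 28.7, 35, 39.8, 46.1, 58.9, 63.7, 70, 74.8, 81.1, 85.9, 92.2, 105, 109.8, 116.1, 120.9, 127.2, 132, 138.3, 151.1, 155.9, 162.2, 167, 173.3, 178.1, 184.4}, y in {0}
xmin=0, ymin=0, xmax=184.4, ymax=0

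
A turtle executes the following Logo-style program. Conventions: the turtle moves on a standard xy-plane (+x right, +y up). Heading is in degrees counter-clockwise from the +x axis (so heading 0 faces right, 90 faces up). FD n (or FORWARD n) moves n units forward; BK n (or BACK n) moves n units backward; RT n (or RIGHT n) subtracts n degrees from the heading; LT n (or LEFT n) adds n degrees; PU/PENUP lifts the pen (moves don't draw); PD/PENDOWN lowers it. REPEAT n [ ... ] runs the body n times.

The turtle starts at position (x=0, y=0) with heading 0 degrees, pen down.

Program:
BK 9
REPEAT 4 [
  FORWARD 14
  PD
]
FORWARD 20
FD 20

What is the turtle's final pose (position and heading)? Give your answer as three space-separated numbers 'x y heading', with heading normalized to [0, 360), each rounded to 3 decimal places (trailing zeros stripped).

Executing turtle program step by step:
Start: pos=(0,0), heading=0, pen down
BK 9: (0,0) -> (-9,0) [heading=0, draw]
REPEAT 4 [
  -- iteration 1/4 --
  FD 14: (-9,0) -> (5,0) [heading=0, draw]
  PD: pen down
  -- iteration 2/4 --
  FD 14: (5,0) -> (19,0) [heading=0, draw]
  PD: pen down
  -- iteration 3/4 --
  FD 14: (19,0) -> (33,0) [heading=0, draw]
  PD: pen down
  -- iteration 4/4 --
  FD 14: (33,0) -> (47,0) [heading=0, draw]
  PD: pen down
]
FD 20: (47,0) -> (67,0) [heading=0, draw]
FD 20: (67,0) -> (87,0) [heading=0, draw]
Final: pos=(87,0), heading=0, 7 segment(s) drawn

Answer: 87 0 0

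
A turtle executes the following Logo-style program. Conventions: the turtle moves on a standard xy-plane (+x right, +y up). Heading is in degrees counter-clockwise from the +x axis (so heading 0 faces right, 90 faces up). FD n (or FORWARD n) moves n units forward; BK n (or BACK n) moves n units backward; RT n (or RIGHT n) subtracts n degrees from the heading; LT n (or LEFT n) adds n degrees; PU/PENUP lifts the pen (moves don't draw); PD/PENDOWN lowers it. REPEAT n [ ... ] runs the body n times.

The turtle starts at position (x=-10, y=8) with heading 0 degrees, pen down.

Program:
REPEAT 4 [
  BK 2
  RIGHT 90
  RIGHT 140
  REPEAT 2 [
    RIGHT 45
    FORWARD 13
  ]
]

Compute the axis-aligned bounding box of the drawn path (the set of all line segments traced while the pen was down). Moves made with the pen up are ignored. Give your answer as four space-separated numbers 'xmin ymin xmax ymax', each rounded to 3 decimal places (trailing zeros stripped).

Executing turtle program step by step:
Start: pos=(-10,8), heading=0, pen down
REPEAT 4 [
  -- iteration 1/4 --
  BK 2: (-10,8) -> (-12,8) [heading=0, draw]
  RT 90: heading 0 -> 270
  RT 140: heading 270 -> 130
  REPEAT 2 [
    -- iteration 1/2 --
    RT 45: heading 130 -> 85
    FD 13: (-12,8) -> (-10.867,20.951) [heading=85, draw]
    -- iteration 2/2 --
    RT 45: heading 85 -> 40
    FD 13: (-10.867,20.951) -> (-0.908,29.307) [heading=40, draw]
  ]
  -- iteration 2/4 --
  BK 2: (-0.908,29.307) -> (-2.44,28.021) [heading=40, draw]
  RT 90: heading 40 -> 310
  RT 140: heading 310 -> 170
  REPEAT 2 [
    -- iteration 1/2 --
    RT 45: heading 170 -> 125
    FD 13: (-2.44,28.021) -> (-9.897,38.67) [heading=125, draw]
    -- iteration 2/2 --
    RT 45: heading 125 -> 80
    FD 13: (-9.897,38.67) -> (-7.64,51.473) [heading=80, draw]
  ]
  -- iteration 3/4 --
  BK 2: (-7.64,51.473) -> (-7.987,49.503) [heading=80, draw]
  RT 90: heading 80 -> 350
  RT 140: heading 350 -> 210
  REPEAT 2 [
    -- iteration 1/2 --
    RT 45: heading 210 -> 165
    FD 13: (-7.987,49.503) -> (-20.544,52.868) [heading=165, draw]
    -- iteration 2/2 --
    RT 45: heading 165 -> 120
    FD 13: (-20.544,52.868) -> (-27.044,64.126) [heading=120, draw]
  ]
  -- iteration 4/4 --
  BK 2: (-27.044,64.126) -> (-26.044,62.394) [heading=120, draw]
  RT 90: heading 120 -> 30
  RT 140: heading 30 -> 250
  REPEAT 2 [
    -- iteration 1/2 --
    RT 45: heading 250 -> 205
    FD 13: (-26.044,62.394) -> (-37.826,56.9) [heading=205, draw]
    -- iteration 2/2 --
    RT 45: heading 205 -> 160
    FD 13: (-37.826,56.9) -> (-50.042,61.346) [heading=160, draw]
  ]
]
Final: pos=(-50.042,61.346), heading=160, 12 segment(s) drawn

Segment endpoints: x in {-50.042, -37.826, -27.044, -26.044, -20.544, -12, -10.867, -10, -9.897, -7.987, -7.64, -2.44, -0.908}, y in {8, 20.951, 28.021, 29.307, 38.67, 49.503, 51.473, 52.868, 56.9, 61.346, 62.394, 64.126}
xmin=-50.042, ymin=8, xmax=-0.908, ymax=64.126

Answer: -50.042 8 -0.908 64.126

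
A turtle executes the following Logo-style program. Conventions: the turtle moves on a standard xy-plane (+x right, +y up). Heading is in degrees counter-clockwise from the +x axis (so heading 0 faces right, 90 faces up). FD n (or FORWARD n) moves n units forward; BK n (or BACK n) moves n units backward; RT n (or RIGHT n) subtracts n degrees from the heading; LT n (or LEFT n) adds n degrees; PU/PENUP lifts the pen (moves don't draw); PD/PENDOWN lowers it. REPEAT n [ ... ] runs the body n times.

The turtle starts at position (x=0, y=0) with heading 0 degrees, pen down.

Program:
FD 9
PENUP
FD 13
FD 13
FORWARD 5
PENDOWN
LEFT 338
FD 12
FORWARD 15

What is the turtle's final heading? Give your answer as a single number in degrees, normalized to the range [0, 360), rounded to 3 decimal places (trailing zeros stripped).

Answer: 338

Derivation:
Executing turtle program step by step:
Start: pos=(0,0), heading=0, pen down
FD 9: (0,0) -> (9,0) [heading=0, draw]
PU: pen up
FD 13: (9,0) -> (22,0) [heading=0, move]
FD 13: (22,0) -> (35,0) [heading=0, move]
FD 5: (35,0) -> (40,0) [heading=0, move]
PD: pen down
LT 338: heading 0 -> 338
FD 12: (40,0) -> (51.126,-4.495) [heading=338, draw]
FD 15: (51.126,-4.495) -> (65.034,-10.114) [heading=338, draw]
Final: pos=(65.034,-10.114), heading=338, 3 segment(s) drawn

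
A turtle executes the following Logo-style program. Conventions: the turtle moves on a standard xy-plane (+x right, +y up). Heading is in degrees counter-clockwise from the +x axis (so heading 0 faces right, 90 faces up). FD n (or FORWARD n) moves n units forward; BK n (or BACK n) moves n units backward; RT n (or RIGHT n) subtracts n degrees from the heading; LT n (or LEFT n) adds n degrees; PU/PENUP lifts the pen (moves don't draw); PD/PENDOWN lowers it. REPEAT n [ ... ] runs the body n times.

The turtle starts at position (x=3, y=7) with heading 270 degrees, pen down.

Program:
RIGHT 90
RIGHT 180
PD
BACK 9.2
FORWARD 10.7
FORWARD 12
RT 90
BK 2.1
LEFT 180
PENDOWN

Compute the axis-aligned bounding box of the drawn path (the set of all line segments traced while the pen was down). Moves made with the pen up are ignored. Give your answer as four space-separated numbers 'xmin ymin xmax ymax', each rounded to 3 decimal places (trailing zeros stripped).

Answer: -6.2 7 16.5 9.1

Derivation:
Executing turtle program step by step:
Start: pos=(3,7), heading=270, pen down
RT 90: heading 270 -> 180
RT 180: heading 180 -> 0
PD: pen down
BK 9.2: (3,7) -> (-6.2,7) [heading=0, draw]
FD 10.7: (-6.2,7) -> (4.5,7) [heading=0, draw]
FD 12: (4.5,7) -> (16.5,7) [heading=0, draw]
RT 90: heading 0 -> 270
BK 2.1: (16.5,7) -> (16.5,9.1) [heading=270, draw]
LT 180: heading 270 -> 90
PD: pen down
Final: pos=(16.5,9.1), heading=90, 4 segment(s) drawn

Segment endpoints: x in {-6.2, 3, 4.5, 16.5}, y in {7, 9.1}
xmin=-6.2, ymin=7, xmax=16.5, ymax=9.1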